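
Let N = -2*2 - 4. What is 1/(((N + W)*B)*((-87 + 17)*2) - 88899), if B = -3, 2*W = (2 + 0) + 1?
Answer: -1/91629 ≈ -1.0914e-5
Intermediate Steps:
W = 3/2 (W = ((2 + 0) + 1)/2 = (2 + 1)/2 = (½)*3 = 3/2 ≈ 1.5000)
N = -8 (N = -4 - 4 = -8)
1/(((N + W)*B)*((-87 + 17)*2) - 88899) = 1/(((-8 + 3/2)*(-3))*((-87 + 17)*2) - 88899) = 1/((-13/2*(-3))*(-70*2) - 88899) = 1/((39/2)*(-140) - 88899) = 1/(-2730 - 88899) = 1/(-91629) = -1/91629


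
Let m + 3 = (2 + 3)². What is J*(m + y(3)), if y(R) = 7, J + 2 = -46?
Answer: -1392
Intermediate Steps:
J = -48 (J = -2 - 46 = -48)
m = 22 (m = -3 + (2 + 3)² = -3 + 5² = -3 + 25 = 22)
J*(m + y(3)) = -48*(22 + 7) = -48*29 = -1392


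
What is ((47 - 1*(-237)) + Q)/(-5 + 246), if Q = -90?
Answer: 194/241 ≈ 0.80498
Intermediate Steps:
((47 - 1*(-237)) + Q)/(-5 + 246) = ((47 - 1*(-237)) - 90)/(-5 + 246) = ((47 + 237) - 90)/241 = (284 - 90)*(1/241) = 194*(1/241) = 194/241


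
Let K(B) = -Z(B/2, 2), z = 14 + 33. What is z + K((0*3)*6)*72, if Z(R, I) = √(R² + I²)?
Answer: -97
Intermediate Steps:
Z(R, I) = √(I² + R²)
z = 47
K(B) = -√(4 + B²/4) (K(B) = -√(2² + (B/2)²) = -√(4 + (B*(½))²) = -√(4 + (B/2)²) = -√(4 + B²/4))
z + K((0*3)*6)*72 = 47 - √(16 + ((0*3)*6)²)/2*72 = 47 - √(16 + (0*6)²)/2*72 = 47 - √(16 + 0²)/2*72 = 47 - √(16 + 0)/2*72 = 47 - √16/2*72 = 47 - ½*4*72 = 47 - 2*72 = 47 - 144 = -97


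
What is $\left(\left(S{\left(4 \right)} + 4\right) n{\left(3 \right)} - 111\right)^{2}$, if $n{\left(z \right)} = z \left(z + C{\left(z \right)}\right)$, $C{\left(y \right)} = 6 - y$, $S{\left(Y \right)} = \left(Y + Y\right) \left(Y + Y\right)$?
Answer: $1238769$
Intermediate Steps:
$S{\left(Y \right)} = 4 Y^{2}$ ($S{\left(Y \right)} = 2 Y 2 Y = 4 Y^{2}$)
$n{\left(z \right)} = 6 z$ ($n{\left(z \right)} = z \left(z - \left(-6 + z\right)\right) = z 6 = 6 z$)
$\left(\left(S{\left(4 \right)} + 4\right) n{\left(3 \right)} - 111\right)^{2} = \left(\left(4 \cdot 4^{2} + 4\right) 6 \cdot 3 - 111\right)^{2} = \left(\left(4 \cdot 16 + 4\right) 18 - 111\right)^{2} = \left(\left(64 + 4\right) 18 - 111\right)^{2} = \left(68 \cdot 18 - 111\right)^{2} = \left(1224 - 111\right)^{2} = 1113^{2} = 1238769$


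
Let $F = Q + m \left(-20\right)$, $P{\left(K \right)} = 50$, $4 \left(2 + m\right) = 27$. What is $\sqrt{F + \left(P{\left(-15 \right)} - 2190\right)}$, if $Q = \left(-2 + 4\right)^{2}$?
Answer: $i \sqrt{2231} \approx 47.233 i$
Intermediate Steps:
$m = \frac{19}{4}$ ($m = -2 + \frac{1}{4} \cdot 27 = -2 + \frac{27}{4} = \frac{19}{4} \approx 4.75$)
$Q = 4$ ($Q = 2^{2} = 4$)
$F = -91$ ($F = 4 + \frac{19}{4} \left(-20\right) = 4 - 95 = -91$)
$\sqrt{F + \left(P{\left(-15 \right)} - 2190\right)} = \sqrt{-91 + \left(50 - 2190\right)} = \sqrt{-91 - 2140} = \sqrt{-2231} = i \sqrt{2231}$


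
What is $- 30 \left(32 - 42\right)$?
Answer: $300$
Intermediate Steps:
$- 30 \left(32 - 42\right) = \left(-30\right) \left(-10\right) = 300$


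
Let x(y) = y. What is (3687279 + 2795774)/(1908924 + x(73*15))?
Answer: 6483053/1910019 ≈ 3.3942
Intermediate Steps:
(3687279 + 2795774)/(1908924 + x(73*15)) = (3687279 + 2795774)/(1908924 + 73*15) = 6483053/(1908924 + 1095) = 6483053/1910019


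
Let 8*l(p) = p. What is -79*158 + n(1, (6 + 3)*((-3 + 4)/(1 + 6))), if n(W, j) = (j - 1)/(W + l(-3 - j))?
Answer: -162258/13 ≈ -12481.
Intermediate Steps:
l(p) = p/8
n(W, j) = (-1 + j)/(-3/8 + W - j/8) (n(W, j) = (j - 1)/(W + (-3 - j)/8) = (-1 + j)/(W + (-3/8 - j/8)) = (-1 + j)/(-3/8 + W - j/8))
-79*158 + n(1, (6 + 3)*((-3 + 4)/(1 + 6))) = -79*158 + 8*(-1 + (6 + 3)*((-3 + 4)/(1 + 6)))/(-3 - (6 + 3)*(-3 + 4)/(1 + 6) + 8*1) = -12482 + 8*(-1 + 9*(1/7))/(-3 - 9*1/7 + 8) = -12482 + 8*(-1 + 9*(1*(⅐)))/(-3 - 9*1*(⅐) + 8) = -12482 + 8*(-1 + 9*(⅐))/(-3 - 9/7 + 8) = -12482 + 8*(-1 + 9/7)/(-3 - 1*9/7 + 8) = -12482 + 8*(2/7)/(-3 - 9/7 + 8) = -12482 + 8*(2/7)/(26/7) = -12482 + 8*(7/26)*(2/7) = -12482 + 8/13 = -162258/13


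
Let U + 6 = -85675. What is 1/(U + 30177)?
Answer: -1/55504 ≈ -1.8017e-5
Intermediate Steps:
U = -85681 (U = -6 - 85675 = -85681)
1/(U + 30177) = 1/(-85681 + 30177) = 1/(-55504) = -1/55504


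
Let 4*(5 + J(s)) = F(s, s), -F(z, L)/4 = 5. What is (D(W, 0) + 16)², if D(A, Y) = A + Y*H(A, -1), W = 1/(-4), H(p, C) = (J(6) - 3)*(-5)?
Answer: 3969/16 ≈ 248.06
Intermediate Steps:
F(z, L) = -20 (F(z, L) = -4*5 = -20)
J(s) = -10 (J(s) = -5 + (¼)*(-20) = -5 - 5 = -10)
H(p, C) = 65 (H(p, C) = (-10 - 3)*(-5) = -13*(-5) = 65)
W = -¼ (W = 1*(-¼) = -¼ ≈ -0.25000)
D(A, Y) = A + 65*Y (D(A, Y) = A + Y*65 = A + 65*Y)
(D(W, 0) + 16)² = ((-¼ + 65*0) + 16)² = ((-¼ + 0) + 16)² = (-¼ + 16)² = (63/4)² = 3969/16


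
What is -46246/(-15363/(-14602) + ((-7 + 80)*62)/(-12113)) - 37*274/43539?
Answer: -356137880504410090/5224826595813 ≈ -68163.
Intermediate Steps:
-46246/(-15363/(-14602) + ((-7 + 80)*62)/(-12113)) - 37*274/43539 = -46246/(-15363*(-1/14602) + (73*62)*(-1/12113)) - 10138*1/43539 = -46246/(15363/14602 + 4526*(-1/12113)) - 10138/43539 = -46246/(15363/14602 - 4526/12113) - 10138/43539 = -46246/120003367/176874026 - 10138/43539 = -46246*176874026/120003367 - 10138/43539 = -8179716206396/120003367 - 10138/43539 = -356137880504410090/5224826595813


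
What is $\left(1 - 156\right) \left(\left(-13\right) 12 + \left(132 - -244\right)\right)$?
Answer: $-34100$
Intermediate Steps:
$\left(1 - 156\right) \left(\left(-13\right) 12 + \left(132 - -244\right)\right) = - 155 \left(-156 + \left(132 + 244\right)\right) = - 155 \left(-156 + 376\right) = \left(-155\right) 220 = -34100$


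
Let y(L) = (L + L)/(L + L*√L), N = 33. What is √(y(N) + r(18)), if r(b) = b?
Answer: √(18 + 66/(33 + 33*√33)) ≈ 4.2774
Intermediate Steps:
y(L) = 2*L/(L + L^(3/2)) (y(L) = (2*L)/(L + L^(3/2)) = 2*L/(L + L^(3/2)))
√(y(N) + r(18)) = √(2*33/(33 + 33^(3/2)) + 18) = √(2*33/(33 + 33*√33) + 18) = √(66/(33 + 33*√33) + 18) = √(18 + 66/(33 + 33*√33))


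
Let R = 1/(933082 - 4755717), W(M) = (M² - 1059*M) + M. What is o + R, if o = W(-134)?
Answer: 610581843279/3822635 ≈ 1.5973e+5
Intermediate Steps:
W(M) = M² - 1058*M
o = 159728 (o = -134*(-1058 - 134) = -134*(-1192) = 159728)
R = -1/3822635 (R = 1/(-3822635) = -1/3822635 ≈ -2.6160e-7)
o + R = 159728 - 1/3822635 = 610581843279/3822635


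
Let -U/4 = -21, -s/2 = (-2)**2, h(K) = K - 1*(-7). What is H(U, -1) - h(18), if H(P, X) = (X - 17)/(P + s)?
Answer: -959/38 ≈ -25.237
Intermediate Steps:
h(K) = 7 + K (h(K) = K + 7 = 7 + K)
s = -8 (s = -2*(-2)**2 = -2*4 = -8)
U = 84 (U = -4*(-21) = 84)
H(P, X) = (-17 + X)/(-8 + P) (H(P, X) = (X - 17)/(P - 8) = (-17 + X)/(-8 + P))
H(U, -1) - h(18) = (-17 - 1)/(-8 + 84) - (7 + 18) = -18/76 - 1*25 = (1/76)*(-18) - 25 = -9/38 - 25 = -959/38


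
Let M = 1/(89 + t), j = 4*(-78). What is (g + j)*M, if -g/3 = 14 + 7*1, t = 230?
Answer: -375/319 ≈ -1.1755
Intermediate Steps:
j = -312
g = -63 (g = -3*(14 + 7*1) = -3*(14 + 7) = -3*21 = -63)
M = 1/319 (M = 1/(89 + 230) = 1/319 ≈ 0.0031348)
(g + j)*M = (-63 - 312)*(1/319) = -375*1/319 = -375/319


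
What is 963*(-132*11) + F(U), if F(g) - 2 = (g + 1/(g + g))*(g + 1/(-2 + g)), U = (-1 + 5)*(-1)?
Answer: -22372109/16 ≈ -1.3983e+6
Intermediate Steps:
U = -4 (U = 4*(-1) = -4)
F(g) = 2 + (g + 1/(-2 + g))*(g + 1/(2*g)) (F(g) = 2 + (g + 1/(g + g))*(g + 1/(-2 + g)) = 2 + (g + 1/(2*g))*(g + 1/(-2 + g)) = 2 + (g + 1/(-2 + g))*(g + 1/(2*g)))
963*(-132*11) + F(U) = 963*(-132*11) + (1/2)*(1 - 10*(-4) - 4*(-4)**3 + 2*(-4)**4 + 7*(-4)**2)/(-4*(-2 - 4)) = 963*(-1452) + (1/2)*(-1/4)*(1 + 40 - 4*(-64) + 2*256 + 7*16)/(-6) = -1398276 + (1/2)*(-1/4)*(-1/6)*(1 + 40 + 256 + 512 + 112) = -1398276 + (1/2)*(-1/4)*(-1/6)*921 = -1398276 + 307/16 = -22372109/16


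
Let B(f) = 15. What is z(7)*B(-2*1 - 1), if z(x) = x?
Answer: 105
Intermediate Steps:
z(7)*B(-2*1 - 1) = 7*15 = 105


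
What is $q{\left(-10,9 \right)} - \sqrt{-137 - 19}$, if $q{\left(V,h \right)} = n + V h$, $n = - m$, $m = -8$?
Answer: $-82 - 2 i \sqrt{39} \approx -82.0 - 12.49 i$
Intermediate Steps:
$n = 8$ ($n = \left(-1\right) \left(-8\right) = 8$)
$q{\left(V,h \right)} = 8 + V h$
$q{\left(-10,9 \right)} - \sqrt{-137 - 19} = \left(8 - 90\right) - \sqrt{-137 - 19} = \left(8 - 90\right) - \sqrt{-156} = -82 - 2 i \sqrt{39}$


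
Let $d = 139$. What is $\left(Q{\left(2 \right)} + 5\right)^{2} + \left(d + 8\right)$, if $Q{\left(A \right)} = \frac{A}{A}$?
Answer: $183$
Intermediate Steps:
$Q{\left(A \right)} = 1$
$\left(Q{\left(2 \right)} + 5\right)^{2} + \left(d + 8\right) = \left(1 + 5\right)^{2} + \left(139 + 8\right) = 6^{2} + 147 = 36 + 147 = 183$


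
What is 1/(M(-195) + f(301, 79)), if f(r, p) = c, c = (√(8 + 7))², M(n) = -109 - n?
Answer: 1/101 ≈ 0.0099010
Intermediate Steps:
c = 15 (c = (√15)² = 15)
f(r, p) = 15
1/(M(-195) + f(301, 79)) = 1/((-109 - 1*(-195)) + 15) = 1/((-109 + 195) + 15) = 1/(86 + 15) = 1/101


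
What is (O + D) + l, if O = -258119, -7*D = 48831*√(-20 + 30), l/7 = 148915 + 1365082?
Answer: 10339860 - 48831*√10/7 ≈ 1.0318e+7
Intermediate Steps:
l = 10597979 (l = 7*(148915 + 1365082) = 7*1513997 = 10597979)
D = -48831*√10/7 (D = -48831*√(-20 + 30)/7 = -48831*√10/7 ≈ -22060.)
(O + D) + l = (-258119 - 48831*√10/7) + 10597979 = 10339860 - 48831*√10/7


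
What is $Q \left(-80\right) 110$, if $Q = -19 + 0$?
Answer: $167200$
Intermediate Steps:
$Q = -19$
$Q \left(-80\right) 110 = \left(-19\right) \left(-80\right) 110 = 1520 \cdot 110 = 167200$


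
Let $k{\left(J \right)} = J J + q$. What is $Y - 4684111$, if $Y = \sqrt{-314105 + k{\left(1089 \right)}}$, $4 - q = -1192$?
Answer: $-4684111 + 2 \sqrt{218253} \approx -4.6832 \cdot 10^{6}$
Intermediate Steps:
$q = 1196$ ($q = 4 - -1192 = 4 + 1192 = 1196$)
$k{\left(J \right)} = 1196 + J^{2}$ ($k{\left(J \right)} = J J + 1196 = J^{2} + 1196 = 1196 + J^{2}$)
$Y = 2 \sqrt{218253}$ ($Y = \sqrt{-314105 + \left(1196 + 1089^{2}\right)} = \sqrt{-314105 + \left(1196 + 1185921\right)} = \sqrt{-314105 + 1187117} = \sqrt{873012} = 2 \sqrt{218253} \approx 934.35$)
$Y - 4684111 = 2 \sqrt{218253} - 4684111 = -4684111 + 2 \sqrt{218253}$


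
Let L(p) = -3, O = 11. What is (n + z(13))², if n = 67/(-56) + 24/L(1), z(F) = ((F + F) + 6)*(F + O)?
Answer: 1805655049/3136 ≈ 5.7578e+5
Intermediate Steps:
z(F) = (6 + 2*F)*(11 + F) (z(F) = ((F + F) + 6)*(F + 11) = (2*F + 6)*(11 + F) = (6 + 2*F)*(11 + F))
n = -515/56 (n = 67/(-56) + 24/(-3) = 67*(-1/56) + 24*(-⅓) = -67/56 - 8 = -515/56 ≈ -9.1964)
(n + z(13))² = (-515/56 + (66 + 2*13² + 28*13))² = (-515/56 + (66 + 2*169 + 364))² = (-515/56 + (66 + 338 + 364))² = (-515/56 + 768)² = (42493/56)² = 1805655049/3136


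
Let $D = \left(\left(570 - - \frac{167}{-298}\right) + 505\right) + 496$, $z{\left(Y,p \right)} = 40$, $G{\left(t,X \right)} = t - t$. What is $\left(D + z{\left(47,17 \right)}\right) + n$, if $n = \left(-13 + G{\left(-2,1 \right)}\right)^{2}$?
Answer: $\frac{530273}{298} \approx 1779.4$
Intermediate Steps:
$G{\left(t,X \right)} = 0$
$n = 169$ ($n = \left(-13 + 0\right)^{2} = \left(-13\right)^{2} = 169$)
$D = \frac{467991}{298}$ ($D = \left(\left(570 - \left(-167\right) \left(- \frac{1}{298}\right)\right) + 505\right) + 496 = \left(\left(570 - \frac{167}{298}\right) + 505\right) + 496 = \left(\frac{169693}{298} + 505\right) + 496 = \frac{320183}{298} + 496 = \frac{467991}{298} \approx 1570.4$)
$\left(D + z{\left(47,17 \right)}\right) + n = \left(\frac{467991}{298} + 40\right) + 169 = \frac{479911}{298} + 169 = \frac{530273}{298}$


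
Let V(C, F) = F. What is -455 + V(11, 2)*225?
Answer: -5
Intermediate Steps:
-455 + V(11, 2)*225 = -455 + 2*225 = -455 + 450 = -5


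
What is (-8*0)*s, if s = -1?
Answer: 0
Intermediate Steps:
(-8*0)*s = -8*0*(-1) = 0*(-1) = 0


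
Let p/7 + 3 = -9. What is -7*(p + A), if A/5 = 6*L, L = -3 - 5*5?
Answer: 6468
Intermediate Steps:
L = -28 (L = -3 - 25 = -28)
p = -84 (p = -21 + 7*(-9) = -21 - 63 = -84)
A = -840 (A = 5*(6*(-28)) = 5*(-168) = -840)
-7*(p + A) = -7*(-84 - 840) = -7*(-924) = 6468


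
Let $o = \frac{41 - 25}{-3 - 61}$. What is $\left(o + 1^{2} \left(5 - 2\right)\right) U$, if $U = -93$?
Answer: $- \frac{1023}{4} \approx -255.75$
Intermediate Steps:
$o = - \frac{1}{4}$ ($o = \frac{16}{-64} = 16 \left(- \frac{1}{64}\right) = - \frac{1}{4} \approx -0.25$)
$\left(o + 1^{2} \left(5 - 2\right)\right) U = \left(- \frac{1}{4} + 1^{2} \left(5 - 2\right)\right) \left(-93\right) = \left(- \frac{1}{4} + 1 \cdot 3\right) \left(-93\right) = \left(- \frac{1}{4} + 3\right) \left(-93\right) = \frac{11}{4} \left(-93\right) = - \frac{1023}{4}$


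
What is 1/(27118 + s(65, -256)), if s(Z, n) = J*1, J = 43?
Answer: 1/27161 ≈ 3.6818e-5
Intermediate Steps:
s(Z, n) = 43 (s(Z, n) = 43*1 = 43)
1/(27118 + s(65, -256)) = 1/(27118 + 43) = 1/27161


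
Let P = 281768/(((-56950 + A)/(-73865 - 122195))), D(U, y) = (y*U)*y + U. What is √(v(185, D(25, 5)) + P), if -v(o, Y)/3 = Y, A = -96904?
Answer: √2113316188244530/76927 ≈ 597.59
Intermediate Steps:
D(U, y) = U + U*y² (D(U, y) = (U*y)*y + U = U*y² + U = U + U*y²)
v(o, Y) = -3*Y
P = 27621717040/76927 (P = 281768/(((-56950 - 96904)/(-73865 - 122195))) = 281768/((-153854/(-196060))) = 281768/((-153854*(-1/196060))) = 281768/(76927/98030) = 281768*(98030/76927) = 27621717040/76927 ≈ 3.5906e+5)
√(v(185, D(25, 5)) + P) = √(-75*(1 + 5²) + 27621717040/76927) = √(-75*(1 + 25) + 27621717040/76927) = √(-75*26 + 27621717040/76927) = √(-3*650 + 27621717040/76927) = √(-1950 + 27621717040/76927) = √(27471709390/76927) = √2113316188244530/76927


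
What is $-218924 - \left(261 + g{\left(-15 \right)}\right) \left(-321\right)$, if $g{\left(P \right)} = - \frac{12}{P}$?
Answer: $- \frac{674431}{5} \approx -1.3489 \cdot 10^{5}$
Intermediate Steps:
$-218924 - \left(261 + g{\left(-15 \right)}\right) \left(-321\right) = -218924 - \left(261 - \frac{12}{-15}\right) \left(-321\right) = -218924 - \left(261 - - \frac{4}{5}\right) \left(-321\right) = -218924 - \left(261 + \frac{4}{5}\right) \left(-321\right) = -218924 - \frac{1309}{5} \left(-321\right) = -218924 - - \frac{420189}{5} = -218924 + \frac{420189}{5} = - \frac{674431}{5}$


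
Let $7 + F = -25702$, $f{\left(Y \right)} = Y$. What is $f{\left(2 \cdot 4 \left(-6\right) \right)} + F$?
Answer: $-25757$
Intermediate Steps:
$F = -25709$ ($F = -7 - 25702 = -25709$)
$f{\left(2 \cdot 4 \left(-6\right) \right)} + F = 2 \cdot 4 \left(-6\right) - 25709 = 8 \left(-6\right) - 25709 = -48 - 25709 = -25757$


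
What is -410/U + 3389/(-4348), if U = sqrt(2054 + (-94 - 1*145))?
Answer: -3389/4348 - 82*sqrt(15)/33 ≈ -10.403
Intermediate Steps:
U = 11*sqrt(15) (U = sqrt(2054 + (-94 - 145)) = sqrt(2054 - 239) = sqrt(1815) = 11*sqrt(15) ≈ 42.603)
-410/U + 3389/(-4348) = -410*sqrt(15)/165 + 3389/(-4348) = -82*sqrt(15)/33 + 3389*(-1/4348) = -82*sqrt(15)/33 - 3389/4348 = -3389/4348 - 82*sqrt(15)/33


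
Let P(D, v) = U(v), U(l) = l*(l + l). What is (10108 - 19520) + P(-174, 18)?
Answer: -8764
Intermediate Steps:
U(l) = 2*l² (U(l) = l*(2*l) = 2*l²)
P(D, v) = 2*v²
(10108 - 19520) + P(-174, 18) = (10108 - 19520) + 2*18² = -9412 + 2*324 = -9412 + 648 = -8764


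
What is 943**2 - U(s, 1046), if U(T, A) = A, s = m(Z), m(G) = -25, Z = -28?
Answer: 888203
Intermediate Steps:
s = -25
943**2 - U(s, 1046) = 943**2 - 1*1046 = 889249 - 1046 = 888203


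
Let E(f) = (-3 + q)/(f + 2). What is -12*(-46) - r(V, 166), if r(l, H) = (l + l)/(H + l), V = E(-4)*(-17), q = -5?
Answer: 27116/49 ≈ 553.39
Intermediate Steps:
E(f) = -8/(2 + f) (E(f) = (-3 - 5)/(f + 2) = -8/(2 + f))
V = -68 (V = -8/(2 - 4)*(-17) = -8/(-2)*(-17) = -8*(-½)*(-17) = 4*(-17) = -68)
r(l, H) = 2*l/(H + l) (r(l, H) = (2*l)/(H + l) = 2*l/(H + l))
-12*(-46) - r(V, 166) = -12*(-46) - 2*(-68)/(166 - 68) = 552 - 2*(-68)/98 = 552 - 1*(-68/49) = 552 + 68/49 = 27116/49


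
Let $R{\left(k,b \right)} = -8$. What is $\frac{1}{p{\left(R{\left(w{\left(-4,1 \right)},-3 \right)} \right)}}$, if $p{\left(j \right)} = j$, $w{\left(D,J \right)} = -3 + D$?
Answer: $- \frac{1}{8} \approx -0.125$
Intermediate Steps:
$\frac{1}{p{\left(R{\left(w{\left(-4,1 \right)},-3 \right)} \right)}} = \frac{1}{-8} = - \frac{1}{8}$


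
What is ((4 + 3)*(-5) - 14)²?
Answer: 2401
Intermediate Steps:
((4 + 3)*(-5) - 14)² = (7*(-5) - 14)² = (-35 - 14)² = (-49)² = 2401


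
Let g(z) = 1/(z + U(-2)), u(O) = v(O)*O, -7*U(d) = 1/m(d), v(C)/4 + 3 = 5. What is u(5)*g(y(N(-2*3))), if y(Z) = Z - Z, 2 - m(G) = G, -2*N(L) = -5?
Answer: -1120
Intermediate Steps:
N(L) = 5/2 (N(L) = -1/2*(-5) = 5/2)
v(C) = 8 (v(C) = -12 + 4*5 = -12 + 20 = 8)
m(G) = 2 - G
y(Z) = 0
U(d) = -1/(7*(2 - d))
u(O) = 8*O
g(z) = 1/(-1/28 + z) (g(z) = 1/(z + 1/(7*(-2 - 2))) = 1/(z + (1/7)/(-4)) = 1/(z + (1/7)*(-1/4)) = 1/(z - 1/28) = 1/(-1/28 + z))
u(5)*g(y(N(-2*3))) = (8*5)*(28/(-1 + 28*0)) = 40*(28/(-1 + 0)) = 40*(28/(-1)) = 40*(28*(-1)) = 40*(-28) = -1120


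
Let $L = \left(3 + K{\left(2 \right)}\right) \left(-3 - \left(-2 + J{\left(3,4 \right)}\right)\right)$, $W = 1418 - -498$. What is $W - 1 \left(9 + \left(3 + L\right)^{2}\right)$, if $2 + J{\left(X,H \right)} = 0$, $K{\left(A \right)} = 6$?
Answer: $1763$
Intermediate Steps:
$W = 1916$ ($W = 1418 + 498 = 1916$)
$J{\left(X,H \right)} = -2$ ($J{\left(X,H \right)} = -2 + 0 = -2$)
$L = 9$ ($L = \left(3 + 6\right) \left(-3 + \left(2 - -2\right)\right) = 9 \left(-3 + \left(2 + 2\right)\right) = 9 \left(-3 + 4\right) = 9 \cdot 1 = 9$)
$W - 1 \left(9 + \left(3 + L\right)^{2}\right) = 1916 - 1 \left(9 + \left(3 + 9\right)^{2}\right) = 1916 - 1 \left(9 + 12^{2}\right) = 1916 - 1 \left(9 + 144\right) = 1916 - 1 \cdot 153 = 1916 - 153 = 1763$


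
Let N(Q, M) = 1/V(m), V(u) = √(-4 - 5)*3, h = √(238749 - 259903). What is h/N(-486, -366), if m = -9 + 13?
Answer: -9*√21154 ≈ -1309.0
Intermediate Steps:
h = I*√21154 (h = √(-21154) = I*√21154 ≈ 145.44*I)
m = 4
V(u) = 9*I (V(u) = √(-9)*3 = (3*I)*3 = 9*I)
N(Q, M) = -I/9 (N(Q, M) = 1/(9*I) = -I/9)
h/N(-486, -366) = (I*√21154)/((-I/9)) = (I*√21154)*(9*I) = -9*√21154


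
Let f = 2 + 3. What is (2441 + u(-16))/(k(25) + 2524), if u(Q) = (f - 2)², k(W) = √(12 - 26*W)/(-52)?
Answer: 8360497600/8613019071 + 63700*I*√638/8613019071 ≈ 0.97068 + 0.00018681*I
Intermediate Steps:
k(W) = -√(12 - 26*W)/52 (k(W) = √(12 - 26*W)*(-1/52) = -√(12 - 26*W)/52)
f = 5
u(Q) = 9 (u(Q) = (5 - 2)² = 3² = 9)
(2441 + u(-16))/(k(25) + 2524) = (2441 + 9)/(-√(12 - 26*25)/52 + 2524) = 2450/(-√(12 - 650)/52 + 2524) = 2450/(-I*√638/52 + 2524) = 2450/(2524 - I*√638/52)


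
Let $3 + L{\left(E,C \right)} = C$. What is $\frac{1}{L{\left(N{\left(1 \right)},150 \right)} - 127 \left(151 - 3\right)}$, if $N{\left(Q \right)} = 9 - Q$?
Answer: $- \frac{1}{18649} \approx -5.3622 \cdot 10^{-5}$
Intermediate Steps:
$L{\left(E,C \right)} = -3 + C$
$\frac{1}{L{\left(N{\left(1 \right)},150 \right)} - 127 \left(151 - 3\right)} = \frac{1}{\left(-3 + 150\right) - 127 \left(151 - 3\right)} = \frac{1}{147 - 18796} = \frac{1}{-18649} = - \frac{1}{18649}$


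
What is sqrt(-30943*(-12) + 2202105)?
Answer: sqrt(2573421) ≈ 1604.2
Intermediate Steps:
sqrt(-30943*(-12) + 2202105) = sqrt(371316 + 2202105) = sqrt(2573421)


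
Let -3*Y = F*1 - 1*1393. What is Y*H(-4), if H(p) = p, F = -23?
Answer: -1888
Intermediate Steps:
Y = 472 (Y = -(-23*1 - 1*1393)/3 = -(-23 - 1393)/3 = -⅓*(-1416) = 472)
Y*H(-4) = 472*(-4) = -1888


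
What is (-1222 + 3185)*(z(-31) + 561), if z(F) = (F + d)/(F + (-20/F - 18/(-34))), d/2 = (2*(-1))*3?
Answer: 17353821017/15718 ≈ 1.1041e+6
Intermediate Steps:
d = -12 (d = 2*((2*(-1))*3) = 2*(-2*3) = 2*(-6) = -12)
z(F) = (-12 + F)/(9/17 + F - 20/F) (z(F) = (F - 12)/(F + (-20/F - 18/(-34))) = (-12 + F)/(F + (-20/F - 18*(-1/34))) = (-12 + F)/(F + (-20/F + 9/17)) = (-12 + F)/(F + (9/17 - 20/F)) = (-12 + F)/(9/17 + F - 20/F))
(-1222 + 3185)*(z(-31) + 561) = (-1222 + 3185)*(17*(-31)*(-12 - 31)/(-340 + 9*(-31) + 17*(-31)²) + 561) = 1963*(17*(-31)*(-43)/(-340 - 279 + 17*961) + 561) = 1963*(17*(-31)*(-43)/(-340 - 279 + 16337) + 561) = 1963*(17*(-31)*(-43)/15718 + 561) = 1963*(17*(-31)*(1/15718)*(-43) + 561) = 1963*(22661/15718 + 561) = 1963*(8840459/15718) = 17353821017/15718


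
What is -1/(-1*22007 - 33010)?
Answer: 1/55017 ≈ 1.8176e-5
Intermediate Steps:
-1/(-1*22007 - 33010) = -1/(-22007 - 33010) = -1/(-55017) = -1*(-1/55017) = 1/55017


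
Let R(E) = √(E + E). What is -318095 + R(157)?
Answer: -318095 + √314 ≈ -3.1808e+5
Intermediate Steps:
R(E) = √2*√E (R(E) = √(2*E) = √2*√E)
-318095 + R(157) = -318095 + √2*√157 = -318095 + √314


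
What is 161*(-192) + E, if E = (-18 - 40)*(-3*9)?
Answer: -29346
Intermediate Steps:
E = 1566 (E = -58*(-27) = 1566)
161*(-192) + E = 161*(-192) + 1566 = -30912 + 1566 = -29346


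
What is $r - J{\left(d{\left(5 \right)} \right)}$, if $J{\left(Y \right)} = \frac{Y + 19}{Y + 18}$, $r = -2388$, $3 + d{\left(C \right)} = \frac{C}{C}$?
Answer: $- \frac{38225}{16} \approx -2389.1$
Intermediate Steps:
$d{\left(C \right)} = -2$ ($d{\left(C \right)} = -3 + \frac{C}{C} = -3 + 1 = -2$)
$J{\left(Y \right)} = \frac{19 + Y}{18 + Y}$
$r - J{\left(d{\left(5 \right)} \right)} = -2388 - \frac{19 - 2}{18 - 2} = -2388 - \frac{1}{16} \cdot 17 = -2388 - \frac{17}{16} = - \frac{38225}{16}$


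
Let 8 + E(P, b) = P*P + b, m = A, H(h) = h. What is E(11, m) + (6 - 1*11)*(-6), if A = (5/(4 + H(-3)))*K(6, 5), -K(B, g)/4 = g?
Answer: 43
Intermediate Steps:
K(B, g) = -4*g
A = -100 (A = (5/(4 - 3))*(-4*5) = (5/1)*(-20) = (1*5)*(-20) = 5*(-20) = -100)
m = -100
E(P, b) = -8 + b + P**2 (E(P, b) = -8 + (P*P + b) = -8 + (P**2 + b) = -8 + (b + P**2) = -8 + b + P**2)
E(11, m) + (6 - 1*11)*(-6) = (-8 - 100 + 11**2) + (6 - 1*11)*(-6) = (-8 - 100 + 121) + (6 - 11)*(-6) = 13 - 5*(-6) = 13 + 30 = 43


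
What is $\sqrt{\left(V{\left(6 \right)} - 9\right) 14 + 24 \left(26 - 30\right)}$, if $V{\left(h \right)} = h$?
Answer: $i \sqrt{138} \approx 11.747 i$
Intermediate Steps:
$\sqrt{\left(V{\left(6 \right)} - 9\right) 14 + 24 \left(26 - 30\right)} = \sqrt{\left(6 - 9\right) 14 + 24 \left(26 - 30\right)} = \sqrt{\left(-3\right) 14 + 24 \left(-4\right)} = \sqrt{-42 - 96} = \sqrt{-138} = i \sqrt{138}$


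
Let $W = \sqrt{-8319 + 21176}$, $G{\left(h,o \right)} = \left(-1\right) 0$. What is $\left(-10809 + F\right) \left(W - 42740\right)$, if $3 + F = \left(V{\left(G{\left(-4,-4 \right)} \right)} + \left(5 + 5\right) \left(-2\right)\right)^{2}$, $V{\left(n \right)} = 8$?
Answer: $455950320 - 10668 \sqrt{12857} \approx 4.5474 \cdot 10^{8}$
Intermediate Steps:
$G{\left(h,o \right)} = 0$
$F = 141$ ($F = -3 + \left(8 + \left(5 + 5\right) \left(-2\right)\right)^{2} = -3 + \left(8 + 10 \left(-2\right)\right)^{2} = -3 + \left(8 - 20\right)^{2} = -3 + \left(-12\right)^{2} = -3 + 144 = 141$)
$W = \sqrt{12857} \approx 113.39$
$\left(-10809 + F\right) \left(W - 42740\right) = \left(-10809 + 141\right) \left(\sqrt{12857} - 42740\right) = - 10668 \left(-42740 + \sqrt{12857}\right) = 455950320 - 10668 \sqrt{12857}$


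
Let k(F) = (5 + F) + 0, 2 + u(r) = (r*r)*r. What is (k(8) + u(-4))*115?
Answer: -6095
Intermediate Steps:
u(r) = -2 + r³ (u(r) = -2 + (r*r)*r = -2 + r²*r = -2 + r³)
k(F) = 5 + F
(k(8) + u(-4))*115 = ((5 + 8) + (-2 + (-4)³))*115 = (13 + (-2 - 64))*115 = (13 - 66)*115 = -53*115 = -6095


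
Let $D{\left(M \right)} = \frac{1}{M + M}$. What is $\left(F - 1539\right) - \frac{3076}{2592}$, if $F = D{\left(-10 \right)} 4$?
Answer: $- \frac{4990853}{3240} \approx -1540.4$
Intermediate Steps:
$D{\left(M \right)} = \frac{1}{2 M}$
$F = - \frac{1}{5}$ ($F = \frac{1}{2 \left(-10\right)} 4 = \frac{1}{2} \left(- \frac{1}{10}\right) 4 = \left(- \frac{1}{20}\right) 4 = - \frac{1}{5} \approx -0.2$)
$\left(F - 1539\right) - \frac{3076}{2592} = \left(- \frac{1}{5} - 1539\right) - \frac{3076}{2592} = - \frac{7696}{5} - \frac{769}{648} = - \frac{4990853}{3240}$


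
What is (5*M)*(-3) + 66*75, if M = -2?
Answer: 4980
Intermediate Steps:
(5*M)*(-3) + 66*75 = (5*(-2))*(-3) + 66*75 = -10*(-3) + 4950 = 30 + 4950 = 4980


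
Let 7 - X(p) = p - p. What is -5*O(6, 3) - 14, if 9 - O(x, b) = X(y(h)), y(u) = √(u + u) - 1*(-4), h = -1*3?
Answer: -24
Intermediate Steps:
h = -3
y(u) = 4 + √2*√u (y(u) = √(2*u) + 4 = √2*√u + 4 = 4 + √2*√u)
X(p) = 7 (X(p) = 7 - (p - p) = 7 - 1*0 = 7 + 0 = 7)
O(x, b) = 2 (O(x, b) = 9 - 1*7 = 9 - 7 = 2)
-5*O(6, 3) - 14 = -5*2 - 14 = -10 - 14 = -24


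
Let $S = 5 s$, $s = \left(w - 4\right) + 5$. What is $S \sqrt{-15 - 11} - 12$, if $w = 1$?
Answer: $-12 + 10 i \sqrt{26} \approx -12.0 + 50.99 i$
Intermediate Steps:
$s = 2$ ($s = \left(1 - 4\right) + 5 = -3 + 5 = 2$)
$S = 10$ ($S = 5 \cdot 2 = 10$)
$S \sqrt{-15 - 11} - 12 = 10 \sqrt{-15 - 11} - 12 = 10 \sqrt{-26} - 12 = 10 i \sqrt{26} - 12 = -12 + 10 i \sqrt{26}$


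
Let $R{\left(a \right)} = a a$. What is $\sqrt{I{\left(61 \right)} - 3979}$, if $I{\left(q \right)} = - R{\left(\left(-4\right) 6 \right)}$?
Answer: $i \sqrt{4555} \approx 67.491 i$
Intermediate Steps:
$R{\left(a \right)} = a^{2}$
$I{\left(q \right)} = -576$ ($I{\left(q \right)} = - \left(\left(-4\right) 6\right)^{2} = - \left(-24\right)^{2} = \left(-1\right) 576 = -576$)
$\sqrt{I{\left(61 \right)} - 3979} = \sqrt{-576 - 3979} = \sqrt{-4555} = i \sqrt{4555}$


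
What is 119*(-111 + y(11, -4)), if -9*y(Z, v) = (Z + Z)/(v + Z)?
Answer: -119255/9 ≈ -13251.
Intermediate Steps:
y(Z, v) = -2*Z/(9*(Z + v)) (y(Z, v) = -(Z + Z)/(9*(v + Z)) = -2*Z/(9*(Z + v)))
119*(-111 + y(11, -4)) = 119*(-111 - 2*11/(9*11 + 9*(-4))) = 119*(-111 - 2*11/(99 - 36)) = 119*(-111 - 2*11/63) = 119*(-111 - 2*11*1/63) = 119*(-111 - 22/63) = 119*(-7015/63) = -119255/9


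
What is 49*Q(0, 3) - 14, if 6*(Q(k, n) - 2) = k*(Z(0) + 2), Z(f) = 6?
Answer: 84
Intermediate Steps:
Q(k, n) = 2 + 4*k/3 (Q(k, n) = 2 + (k*(6 + 2))/6 = 2 + (k*8)/6 = 2 + (8*k)/6 = 2 + 4*k/3)
49*Q(0, 3) - 14 = 49*(2 + (4/3)*0) - 14 = 49*(2 + 0) - 14 = 49*2 - 14 = 98 - 14 = 84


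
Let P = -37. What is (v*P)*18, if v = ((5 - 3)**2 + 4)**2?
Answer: -42624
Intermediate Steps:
v = 64 (v = (2**2 + 4)**2 = (4 + 4)**2 = 8**2 = 64)
(v*P)*18 = (64*(-37))*18 = -2368*18 = -42624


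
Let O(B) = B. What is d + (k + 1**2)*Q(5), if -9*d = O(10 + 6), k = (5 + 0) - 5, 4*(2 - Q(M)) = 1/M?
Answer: 31/180 ≈ 0.17222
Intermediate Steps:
Q(M) = 2 - 1/(4*M)
k = 0 (k = 5 - 5 = 0)
d = -16/9 (d = -(10 + 6)/9 = -1/9*16 = -16/9 ≈ -1.7778)
d + (k + 1**2)*Q(5) = -16/9 + (0 + 1**2)*(2 - 1/4/5) = -16/9 + (0 + 1)*(2 - 1/4*1/5) = -16/9 + 1*(2 - 1/20) = -16/9 + 1*(39/20) = -16/9 + 39/20 = 31/180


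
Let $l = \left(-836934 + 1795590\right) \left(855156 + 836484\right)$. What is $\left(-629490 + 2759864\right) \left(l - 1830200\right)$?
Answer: $3454825397441309360$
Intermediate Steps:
$l = 1621700835840$ ($l = 958656 \cdot 1691640 = 1621700835840$)
$\left(-629490 + 2759864\right) \left(l - 1830200\right) = \left(-629490 + 2759864\right) \left(1621700835840 - 1830200\right) = 2130374 \cdot 1621699005640 = 3454825397441309360$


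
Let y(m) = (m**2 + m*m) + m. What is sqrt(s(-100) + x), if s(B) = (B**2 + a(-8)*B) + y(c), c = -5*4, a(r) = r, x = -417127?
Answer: I*sqrt(405547) ≈ 636.83*I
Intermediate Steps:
c = -20
y(m) = m + 2*m**2 (y(m) = (m**2 + m**2) + m = 2*m**2 + m = m + 2*m**2)
s(B) = 780 + B**2 - 8*B (s(B) = (B**2 - 8*B) - 20*(1 + 2*(-20)) = (B**2 - 8*B) - 20*(1 - 40) = (B**2 - 8*B) - 20*(-39) = (B**2 - 8*B) + 780 = 780 + B**2 - 8*B)
sqrt(s(-100) + x) = sqrt((780 + (-100)**2 - 8*(-100)) - 417127) = sqrt((780 + 10000 + 800) - 417127) = sqrt(11580 - 417127) = sqrt(-405547) = I*sqrt(405547)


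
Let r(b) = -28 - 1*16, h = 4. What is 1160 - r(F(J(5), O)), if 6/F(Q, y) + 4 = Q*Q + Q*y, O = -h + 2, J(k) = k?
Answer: 1204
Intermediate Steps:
O = -2 (O = -1*4 + 2 = -4 + 2 = -2)
F(Q, y) = 6/(-4 + Q² + Q*y) (F(Q, y) = 6/(-4 + (Q*Q + Q*y)) = 6/(-4 + (Q² + Q*y)) = 6/(-4 + Q² + Q*y))
r(b) = -44 (r(b) = -28 - 16 = -44)
1160 - r(F(J(5), O)) = 1160 - 1*(-44) = 1160 + 44 = 1204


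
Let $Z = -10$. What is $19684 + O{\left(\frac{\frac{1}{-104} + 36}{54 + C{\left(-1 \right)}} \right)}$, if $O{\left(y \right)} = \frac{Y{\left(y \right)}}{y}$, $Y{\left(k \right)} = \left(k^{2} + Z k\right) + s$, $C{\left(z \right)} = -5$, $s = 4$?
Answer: $\frac{375386215985}{19074328} \approx 19680.0$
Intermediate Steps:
$Y{\left(k \right)} = 4 + k^{2} - 10 k$ ($Y{\left(k \right)} = \left(k^{2} - 10 k\right) + 4 = 4 + k^{2} - 10 k$)
$O{\left(y \right)} = \frac{4 + y^{2} - 10 y}{y}$
$19684 + O{\left(\frac{\frac{1}{-104} + 36}{54 + C{\left(-1 \right)}} \right)} = 19684 + \left(-10 + \frac{\frac{1}{-104} + 36}{54 - 5} + \frac{4}{\left(\frac{1}{-104} + 36\right) \frac{1}{54 - 5}}\right) = 19684 + \left(-10 + \frac{- \frac{1}{104} + 36}{49} + \frac{4}{\left(- \frac{1}{104} + 36\right) \frac{1}{49}}\right) = 19684 + \left(-10 + \frac{3743}{104} \cdot \frac{1}{49} + \frac{4}{\frac{3743}{104} \cdot \frac{1}{49}}\right) = 19684 + \left(-10 + \frac{3743}{5096} + \frac{4}{\frac{3743}{5096}}\right) = 19684 + \left(-10 + \frac{3743}{5096} + 4 \cdot \frac{5096}{3743}\right) = 19684 + \left(-10 + \frac{3743}{5096} + \frac{20384}{3743}\right) = 19684 - \frac{72856367}{19074328} = \frac{375386215985}{19074328}$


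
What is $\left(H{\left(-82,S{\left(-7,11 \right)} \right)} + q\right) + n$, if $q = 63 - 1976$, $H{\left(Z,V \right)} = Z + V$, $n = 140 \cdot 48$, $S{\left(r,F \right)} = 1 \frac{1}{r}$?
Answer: $\frac{33074}{7} \approx 4724.9$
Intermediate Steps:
$S{\left(r,F \right)} = \frac{1}{r}$
$n = 6720$
$H{\left(Z,V \right)} = V + Z$
$q = -1913$ ($q = 63 - 1976 = -1913$)
$\left(H{\left(-82,S{\left(-7,11 \right)} \right)} + q\right) + n = \left(\left(\frac{1}{-7} - 82\right) - 1913\right) + 6720 = \left(\left(- \frac{1}{7} - 82\right) - 1913\right) + 6720 = \left(- \frac{575}{7} - 1913\right) + 6720 = - \frac{13966}{7} + 6720 = \frac{33074}{7}$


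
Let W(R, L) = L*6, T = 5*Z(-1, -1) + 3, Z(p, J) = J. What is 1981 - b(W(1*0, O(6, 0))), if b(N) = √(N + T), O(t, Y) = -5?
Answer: 1981 - 4*I*√2 ≈ 1981.0 - 5.6569*I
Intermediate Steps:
T = -2 (T = 5*(-1) + 3 = -5 + 3 = -2)
W(R, L) = 6*L
b(N) = √(-2 + N) (b(N) = √(N - 2) = √(-2 + N))
1981 - b(W(1*0, O(6, 0))) = 1981 - √(-2 + 6*(-5)) = 1981 - √(-2 - 30) = 1981 - √(-32) = 1981 - 4*I*√2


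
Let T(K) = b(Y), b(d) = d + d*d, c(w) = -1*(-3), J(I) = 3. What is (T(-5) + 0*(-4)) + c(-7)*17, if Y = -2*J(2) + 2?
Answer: 63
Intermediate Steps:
c(w) = 3
Y = -4 (Y = -2*3 + 2 = -6 + 2 = -4)
b(d) = d + d²
T(K) = 12 (T(K) = -4*(1 - 4) = -4*(-3) = 12)
(T(-5) + 0*(-4)) + c(-7)*17 = (12 + 0*(-4)) + 3*17 = (12 + 0) + 51 = 12 + 51 = 63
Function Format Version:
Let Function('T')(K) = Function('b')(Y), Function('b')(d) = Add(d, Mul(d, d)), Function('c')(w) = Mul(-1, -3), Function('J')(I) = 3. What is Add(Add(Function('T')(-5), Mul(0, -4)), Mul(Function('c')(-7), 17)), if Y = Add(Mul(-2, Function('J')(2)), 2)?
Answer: 63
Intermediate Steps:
Function('c')(w) = 3
Y = -4 (Y = Add(Mul(-2, 3), 2) = Add(-6, 2) = -4)
Function('b')(d) = Add(d, Pow(d, 2))
Function('T')(K) = 12 (Function('T')(K) = Mul(-4, Add(1, -4)) = Mul(-4, -3) = 12)
Add(Add(Function('T')(-5), Mul(0, -4)), Mul(Function('c')(-7), 17)) = Add(Add(12, Mul(0, -4)), Mul(3, 17)) = Add(Add(12, 0), 51) = Add(12, 51) = 63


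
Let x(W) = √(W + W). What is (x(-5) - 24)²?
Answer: (24 - I*√10)² ≈ 566.0 - 151.79*I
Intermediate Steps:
x(W) = √2*√W (x(W) = √(2*W) = √2*√W)
(x(-5) - 24)² = (√2*√(-5) - 24)² = (√2*(I*√5) - 24)² = (I*√10 - 24)² = (-24 + I*√10)²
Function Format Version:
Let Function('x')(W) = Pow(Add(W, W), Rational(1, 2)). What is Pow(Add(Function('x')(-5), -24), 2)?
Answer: Pow(Add(24, Mul(-1, I, Pow(10, Rational(1, 2)))), 2) ≈ Add(566.00, Mul(-151.79, I))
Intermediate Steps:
Function('x')(W) = Mul(Pow(2, Rational(1, 2)), Pow(W, Rational(1, 2))) (Function('x')(W) = Pow(Mul(2, W), Rational(1, 2)) = Mul(Pow(2, Rational(1, 2)), Pow(W, Rational(1, 2))))
Pow(Add(Function('x')(-5), -24), 2) = Pow(Add(Mul(Pow(2, Rational(1, 2)), Pow(-5, Rational(1, 2))), -24), 2) = Pow(Add(Mul(Pow(2, Rational(1, 2)), Mul(I, Pow(5, Rational(1, 2)))), -24), 2) = Pow(Add(Mul(I, Pow(10, Rational(1, 2))), -24), 2) = Pow(Add(-24, Mul(I, Pow(10, Rational(1, 2)))), 2)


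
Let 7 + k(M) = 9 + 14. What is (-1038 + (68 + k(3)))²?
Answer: 910116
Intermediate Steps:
k(M) = 16 (k(M) = -7 + (9 + 14) = -7 + 23 = 16)
(-1038 + (68 + k(3)))² = (-1038 + (68 + 16))² = (-1038 + 84)² = (-954)² = 910116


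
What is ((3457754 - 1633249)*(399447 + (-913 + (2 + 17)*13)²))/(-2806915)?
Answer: -307612637703/561383 ≈ -5.4796e+5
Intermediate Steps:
((3457754 - 1633249)*(399447 + (-913 + (2 + 17)*13)²))/(-2806915) = (1824505*(399447 + (-913 + 19*13)²))*(-1/2806915) = (1824505*(399447 + (-913 + 247)²))*(-1/2806915) = (1824505*(399447 + (-666)²))*(-1/2806915) = (1824505*(399447 + 443556))*(-1/2806915) = (1824505*843003)*(-1/2806915) = 1538063188515*(-1/2806915) = -307612637703/561383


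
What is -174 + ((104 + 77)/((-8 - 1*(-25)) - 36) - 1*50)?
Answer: -4437/19 ≈ -233.53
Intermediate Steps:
-174 + ((104 + 77)/((-8 - 1*(-25)) - 36) - 1*50) = -174 + (181/((-8 + 25) - 36) - 50) = -174 + (181/(17 - 36) - 50) = -174 + (181/(-19) - 50) = -174 + (181*(-1/19) - 50) = -174 + (-181/19 - 50) = -174 - 1131/19 = -4437/19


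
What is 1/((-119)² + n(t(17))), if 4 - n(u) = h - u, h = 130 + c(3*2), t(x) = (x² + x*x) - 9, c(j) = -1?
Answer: 1/14605 ≈ 6.8470e-5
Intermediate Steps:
t(x) = -9 + 2*x² (t(x) = (x² + x²) - 9 = 2*x² - 9 = -9 + 2*x²)
h = 129 (h = 130 - 1 = 129)
n(u) = -125 + u (n(u) = 4 - (129 - u) = 4 + (-129 + u) = -125 + u)
1/((-119)² + n(t(17))) = 1/((-119)² + (-125 + (-9 + 2*17²))) = 1/(14161 + (-125 + (-9 + 2*289))) = 1/(14161 + (-125 + (-9 + 578))) = 1/(14161 + (-125 + 569)) = 1/(14161 + 444) = 1/14605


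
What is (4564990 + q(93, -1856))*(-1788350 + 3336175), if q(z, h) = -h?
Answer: 7068678409950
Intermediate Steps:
(4564990 + q(93, -1856))*(-1788350 + 3336175) = (4564990 - 1*(-1856))*(-1788350 + 3336175) = (4564990 + 1856)*1547825 = 4566846*1547825 = 7068678409950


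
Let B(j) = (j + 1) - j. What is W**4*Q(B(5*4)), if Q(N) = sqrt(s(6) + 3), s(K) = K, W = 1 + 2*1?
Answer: 243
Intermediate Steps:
B(j) = 1 (B(j) = (1 + j) - j = 1)
W = 3 (W = 1 + 2 = 3)
Q(N) = 3 (Q(N) = sqrt(6 + 3) = sqrt(9) = 3)
W**4*Q(B(5*4)) = 3**4*3 = 81*3 = 243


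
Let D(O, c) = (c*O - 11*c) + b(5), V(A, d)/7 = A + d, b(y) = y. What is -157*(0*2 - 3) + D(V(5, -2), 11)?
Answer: 586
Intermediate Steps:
V(A, d) = 7*A + 7*d (V(A, d) = 7*(A + d) = 7*A + 7*d)
D(O, c) = 5 - 11*c + O*c (D(O, c) = (c*O - 11*c) + 5 = (O*c - 11*c) + 5 = (-11*c + O*c) + 5 = 5 - 11*c + O*c)
-157*(0*2 - 3) + D(V(5, -2), 11) = -157*(0*2 - 3) + (5 - 11*11 + (7*5 + 7*(-2))*11) = -157*(0 - 3) + (5 - 121 + (35 - 14)*11) = -157*(-3) + (5 - 121 + 21*11) = 471 + (5 - 121 + 231) = 471 + 115 = 586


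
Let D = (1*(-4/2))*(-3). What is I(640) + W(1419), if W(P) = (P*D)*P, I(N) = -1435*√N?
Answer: 12081366 - 11480*√10 ≈ 1.2045e+7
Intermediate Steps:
D = 6 (D = (1*(-4*½))*(-3) = (1*(-2))*(-3) = -2*(-3) = 6)
W(P) = 6*P² (W(P) = (P*6)*P = (6*P)*P = 6*P²)
I(640) + W(1419) = -11480*√10 + 6*1419² = -11480*√10 + 6*2013561 = -11480*√10 + 12081366 = 12081366 - 11480*√10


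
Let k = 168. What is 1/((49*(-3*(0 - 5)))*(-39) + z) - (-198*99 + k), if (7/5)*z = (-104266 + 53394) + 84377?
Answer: 643848413/33130 ≈ 19434.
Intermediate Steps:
z = 167525/7 (z = 5*((-104266 + 53394) + 84377)/7 = 5*(-50872 + 84377)/7 = (5/7)*33505 = 167525/7 ≈ 23932.)
1/((49*(-3*(0 - 5)))*(-39) + z) - (-198*99 + k) = 1/((49*(-3*(0 - 5)))*(-39) + 167525/7) - (-198*99 + 168) = 1/((49*(-3*(-5)))*(-39) + 167525/7) - (-19602 + 168) = 1/((49*15)*(-39) + 167525/7) - 1*(-19434) = 1/(735*(-39) + 167525/7) + 19434 = 1/(-28665 + 167525/7) + 19434 = 1/(-33130/7) + 19434 = -7/33130 + 19434 = 643848413/33130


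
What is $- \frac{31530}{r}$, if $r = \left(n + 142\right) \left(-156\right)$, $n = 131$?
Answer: $\frac{5255}{7098} \approx 0.74035$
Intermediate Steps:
$r = -42588$ ($r = \left(131 + 142\right) \left(-156\right) = 273 \left(-156\right) = -42588$)
$- \frac{31530}{r} = - \frac{31530}{-42588} = \left(-31530\right) \left(- \frac{1}{42588}\right) = \frac{5255}{7098}$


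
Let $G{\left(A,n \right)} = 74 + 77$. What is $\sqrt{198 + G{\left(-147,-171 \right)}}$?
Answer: $\sqrt{349} \approx 18.682$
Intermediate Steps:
$G{\left(A,n \right)} = 151$
$\sqrt{198 + G{\left(-147,-171 \right)}} = \sqrt{198 + 151} = \sqrt{349}$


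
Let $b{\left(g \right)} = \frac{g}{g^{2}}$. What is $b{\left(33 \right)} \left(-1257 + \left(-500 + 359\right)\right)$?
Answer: $- \frac{466}{11} \approx -42.364$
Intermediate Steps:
$b{\left(g \right)} = \frac{1}{g}$ ($b{\left(g \right)} = \frac{g}{g^{2}} = \frac{1}{g}$)
$b{\left(33 \right)} \left(-1257 + \left(-500 + 359\right)\right) = \frac{-1257 + \left(-500 + 359\right)}{33} = \frac{-1257 - 141}{33} = \frac{1}{33} \left(-1398\right) = - \frac{466}{11}$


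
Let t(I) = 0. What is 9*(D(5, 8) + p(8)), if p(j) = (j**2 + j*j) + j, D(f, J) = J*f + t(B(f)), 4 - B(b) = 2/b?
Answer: 1584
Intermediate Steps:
B(b) = 4 - 2/b
D(f, J) = J*f (D(f, J) = J*f + 0 = J*f)
p(j) = j + 2*j**2 (p(j) = (j**2 + j**2) + j = 2*j**2 + j = j + 2*j**2)
9*(D(5, 8) + p(8)) = 9*(8*5 + 8*(1 + 2*8)) = 9*(40 + 8*(1 + 16)) = 9*(40 + 8*17) = 9*(40 + 136) = 9*176 = 1584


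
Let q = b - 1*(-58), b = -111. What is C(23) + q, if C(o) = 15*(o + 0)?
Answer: 292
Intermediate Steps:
C(o) = 15*o
q = -53 (q = -111 - 1*(-58) = -111 + 58 = -53)
C(23) + q = 15*23 - 53 = 345 - 53 = 292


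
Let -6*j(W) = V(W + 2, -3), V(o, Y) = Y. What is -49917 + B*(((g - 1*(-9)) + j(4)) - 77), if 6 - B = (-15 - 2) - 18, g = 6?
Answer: -104877/2 ≈ -52439.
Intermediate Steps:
j(W) = ½ (j(W) = -⅙*(-3) = ½)
B = 41 (B = 6 - ((-15 - 2) - 18) = 6 - (-17 - 18) = 6 - 1*(-35) = 6 + 35 = 41)
-49917 + B*(((g - 1*(-9)) + j(4)) - 77) = -49917 + 41*(((6 - 1*(-9)) + ½) - 77) = -49917 + 41*(((6 + 9) + ½) - 77) = -49917 + 41*((15 + ½) - 77) = -49917 + 41*(31/2 - 77) = -49917 + 41*(-123/2) = -49917 - 5043/2 = -104877/2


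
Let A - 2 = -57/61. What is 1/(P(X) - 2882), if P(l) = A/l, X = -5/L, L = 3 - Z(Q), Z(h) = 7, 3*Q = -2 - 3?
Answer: -61/175750 ≈ -0.00034708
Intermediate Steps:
Q = -5/3 (Q = (-2 - 3)/3 = (⅓)*(-5) = -5/3 ≈ -1.6667)
L = -4 (L = 3 - 1*7 = 3 - 7 = -4)
X = 5/4 (X = -5/(-4) = -5*(-¼) = 5/4 ≈ 1.2500)
A = 65/61 (A = 2 - 57/61 = 65/61 ≈ 1.0656)
P(l) = 65/(61*l)
1/(P(X) - 2882) = 1/(65/(61*(5/4)) - 2882) = 1/((65/61)*(⅘) - 2882) = 1/(52/61 - 2882) = 1/(-175750/61) = -61/175750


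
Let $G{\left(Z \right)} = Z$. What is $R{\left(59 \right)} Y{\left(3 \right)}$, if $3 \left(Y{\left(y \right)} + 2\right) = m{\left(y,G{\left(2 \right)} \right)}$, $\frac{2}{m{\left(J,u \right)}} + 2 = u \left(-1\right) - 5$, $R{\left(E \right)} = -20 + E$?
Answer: $- \frac{728}{9} \approx -80.889$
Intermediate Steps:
$m{\left(J,u \right)} = \frac{2}{-7 - u}$ ($m{\left(J,u \right)} = \frac{2}{-2 + \left(u \left(-1\right) - 5\right)} = \frac{2}{-2 - \left(5 + u\right)} = \frac{2}{-7 - u}$)
$Y{\left(y \right)} = - \frac{56}{27}$ ($Y{\left(y \right)} = -2 + \frac{\left(-2\right) \frac{1}{7 + 2}}{3} = -2 + \frac{\left(-2\right) \frac{1}{9}}{3} = -2 + \frac{1}{3} \left(- \frac{2}{9}\right) = -2 - \frac{2}{27} = - \frac{56}{27}$)
$R{\left(59 \right)} Y{\left(3 \right)} = \left(-20 + 59\right) \left(- \frac{56}{27}\right) = 39 \left(- \frac{56}{27}\right) = - \frac{728}{9}$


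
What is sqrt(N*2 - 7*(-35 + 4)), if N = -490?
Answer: I*sqrt(763) ≈ 27.622*I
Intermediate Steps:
sqrt(N*2 - 7*(-35 + 4)) = sqrt(-490*2 - 7*(-35 + 4)) = sqrt(-980 - 7*(-31)) = sqrt(-980 + 217) = sqrt(-763) = I*sqrt(763)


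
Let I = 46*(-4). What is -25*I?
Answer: 4600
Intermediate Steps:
I = -184
-25*I = -25*(-184) = 4600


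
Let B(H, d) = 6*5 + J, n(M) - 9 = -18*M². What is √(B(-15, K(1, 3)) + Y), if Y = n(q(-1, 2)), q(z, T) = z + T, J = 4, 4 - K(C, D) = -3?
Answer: 5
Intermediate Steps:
K(C, D) = 7 (K(C, D) = 4 - 1*(-3) = 4 + 3 = 7)
q(z, T) = T + z
n(M) = 9 - 18*M²
Y = -9 (Y = 9 - 18*(2 - 1)² = 9 - 18*1² = 9 - 18*1 = 9 - 18 = -9)
B(H, d) = 34 (B(H, d) = 6*5 + 4 = 30 + 4 = 34)
√(B(-15, K(1, 3)) + Y) = √(34 - 9) = √25 = 5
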